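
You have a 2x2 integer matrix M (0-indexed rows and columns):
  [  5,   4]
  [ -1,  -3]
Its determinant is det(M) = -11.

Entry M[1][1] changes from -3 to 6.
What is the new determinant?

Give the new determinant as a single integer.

Answer: 34

Derivation:
det is linear in row 1: changing M[1][1] by delta changes det by delta * cofactor(1,1).
Cofactor C_11 = (-1)^(1+1) * minor(1,1) = 5
Entry delta = 6 - -3 = 9
Det delta = 9 * 5 = 45
New det = -11 + 45 = 34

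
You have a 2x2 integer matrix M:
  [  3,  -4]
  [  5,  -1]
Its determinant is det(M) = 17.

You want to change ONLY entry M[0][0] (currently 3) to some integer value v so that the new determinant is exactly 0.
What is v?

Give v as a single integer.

Answer: 20

Derivation:
det is linear in entry M[0][0]: det = old_det + (v - 3) * C_00
Cofactor C_00 = -1
Want det = 0: 17 + (v - 3) * -1 = 0
  (v - 3) = -17 / -1 = 17
  v = 3 + (17) = 20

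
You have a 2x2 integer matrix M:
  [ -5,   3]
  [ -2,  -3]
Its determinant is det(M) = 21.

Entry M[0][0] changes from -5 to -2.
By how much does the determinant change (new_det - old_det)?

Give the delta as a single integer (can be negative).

Cofactor C_00 = -3
Entry delta = -2 - -5 = 3
Det delta = entry_delta * cofactor = 3 * -3 = -9

Answer: -9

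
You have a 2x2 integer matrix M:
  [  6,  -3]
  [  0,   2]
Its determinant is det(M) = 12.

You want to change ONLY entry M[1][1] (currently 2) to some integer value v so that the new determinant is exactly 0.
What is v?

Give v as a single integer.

Answer: 0

Derivation:
det is linear in entry M[1][1]: det = old_det + (v - 2) * C_11
Cofactor C_11 = 6
Want det = 0: 12 + (v - 2) * 6 = 0
  (v - 2) = -12 / 6 = -2
  v = 2 + (-2) = 0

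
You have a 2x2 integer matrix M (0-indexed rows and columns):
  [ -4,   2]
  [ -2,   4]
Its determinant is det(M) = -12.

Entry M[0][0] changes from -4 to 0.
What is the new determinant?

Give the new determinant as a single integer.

det is linear in row 0: changing M[0][0] by delta changes det by delta * cofactor(0,0).
Cofactor C_00 = (-1)^(0+0) * minor(0,0) = 4
Entry delta = 0 - -4 = 4
Det delta = 4 * 4 = 16
New det = -12 + 16 = 4

Answer: 4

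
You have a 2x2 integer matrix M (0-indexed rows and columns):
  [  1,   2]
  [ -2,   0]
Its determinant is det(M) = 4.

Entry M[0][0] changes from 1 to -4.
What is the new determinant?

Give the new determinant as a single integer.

Answer: 4

Derivation:
det is linear in row 0: changing M[0][0] by delta changes det by delta * cofactor(0,0).
Cofactor C_00 = (-1)^(0+0) * minor(0,0) = 0
Entry delta = -4 - 1 = -5
Det delta = -5 * 0 = 0
New det = 4 + 0 = 4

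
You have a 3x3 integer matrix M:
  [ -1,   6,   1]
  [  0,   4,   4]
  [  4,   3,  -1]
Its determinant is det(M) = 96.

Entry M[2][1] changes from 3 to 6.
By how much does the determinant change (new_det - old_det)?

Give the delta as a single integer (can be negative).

Cofactor C_21 = 4
Entry delta = 6 - 3 = 3
Det delta = entry_delta * cofactor = 3 * 4 = 12

Answer: 12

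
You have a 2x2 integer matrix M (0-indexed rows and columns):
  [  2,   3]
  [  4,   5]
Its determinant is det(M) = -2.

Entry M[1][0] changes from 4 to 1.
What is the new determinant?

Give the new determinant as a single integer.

det is linear in row 1: changing M[1][0] by delta changes det by delta * cofactor(1,0).
Cofactor C_10 = (-1)^(1+0) * minor(1,0) = -3
Entry delta = 1 - 4 = -3
Det delta = -3 * -3 = 9
New det = -2 + 9 = 7

Answer: 7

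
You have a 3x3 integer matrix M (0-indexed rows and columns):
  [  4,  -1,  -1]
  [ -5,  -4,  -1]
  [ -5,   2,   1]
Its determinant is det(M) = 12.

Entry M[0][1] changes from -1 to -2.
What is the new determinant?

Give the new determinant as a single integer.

Answer: 2

Derivation:
det is linear in row 0: changing M[0][1] by delta changes det by delta * cofactor(0,1).
Cofactor C_01 = (-1)^(0+1) * minor(0,1) = 10
Entry delta = -2 - -1 = -1
Det delta = -1 * 10 = -10
New det = 12 + -10 = 2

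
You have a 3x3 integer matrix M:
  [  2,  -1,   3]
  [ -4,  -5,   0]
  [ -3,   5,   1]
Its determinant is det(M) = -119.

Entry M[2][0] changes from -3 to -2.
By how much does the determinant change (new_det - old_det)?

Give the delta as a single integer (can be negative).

Answer: 15

Derivation:
Cofactor C_20 = 15
Entry delta = -2 - -3 = 1
Det delta = entry_delta * cofactor = 1 * 15 = 15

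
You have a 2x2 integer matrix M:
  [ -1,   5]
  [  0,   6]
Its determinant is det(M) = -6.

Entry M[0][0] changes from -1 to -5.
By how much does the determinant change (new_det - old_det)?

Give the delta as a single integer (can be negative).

Answer: -24

Derivation:
Cofactor C_00 = 6
Entry delta = -5 - -1 = -4
Det delta = entry_delta * cofactor = -4 * 6 = -24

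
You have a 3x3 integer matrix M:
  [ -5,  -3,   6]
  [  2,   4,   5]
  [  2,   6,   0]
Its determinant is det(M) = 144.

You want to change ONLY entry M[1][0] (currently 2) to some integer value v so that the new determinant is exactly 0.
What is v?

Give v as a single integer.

Answer: -2

Derivation:
det is linear in entry M[1][0]: det = old_det + (v - 2) * C_10
Cofactor C_10 = 36
Want det = 0: 144 + (v - 2) * 36 = 0
  (v - 2) = -144 / 36 = -4
  v = 2 + (-4) = -2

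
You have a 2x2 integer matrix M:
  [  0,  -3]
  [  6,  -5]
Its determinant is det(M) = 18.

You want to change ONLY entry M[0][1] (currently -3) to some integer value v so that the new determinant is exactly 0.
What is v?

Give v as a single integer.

Answer: 0

Derivation:
det is linear in entry M[0][1]: det = old_det + (v - -3) * C_01
Cofactor C_01 = -6
Want det = 0: 18 + (v - -3) * -6 = 0
  (v - -3) = -18 / -6 = 3
  v = -3 + (3) = 0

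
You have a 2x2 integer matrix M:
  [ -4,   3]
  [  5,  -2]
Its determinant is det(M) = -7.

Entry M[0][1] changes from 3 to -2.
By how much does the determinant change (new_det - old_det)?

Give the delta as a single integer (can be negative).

Cofactor C_01 = -5
Entry delta = -2 - 3 = -5
Det delta = entry_delta * cofactor = -5 * -5 = 25

Answer: 25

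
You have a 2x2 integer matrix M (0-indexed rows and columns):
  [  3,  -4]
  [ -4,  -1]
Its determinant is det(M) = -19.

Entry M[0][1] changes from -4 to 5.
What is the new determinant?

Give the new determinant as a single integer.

Answer: 17

Derivation:
det is linear in row 0: changing M[0][1] by delta changes det by delta * cofactor(0,1).
Cofactor C_01 = (-1)^(0+1) * minor(0,1) = 4
Entry delta = 5 - -4 = 9
Det delta = 9 * 4 = 36
New det = -19 + 36 = 17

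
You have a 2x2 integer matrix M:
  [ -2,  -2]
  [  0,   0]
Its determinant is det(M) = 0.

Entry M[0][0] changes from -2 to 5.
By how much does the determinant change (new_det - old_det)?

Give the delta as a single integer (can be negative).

Cofactor C_00 = 0
Entry delta = 5 - -2 = 7
Det delta = entry_delta * cofactor = 7 * 0 = 0

Answer: 0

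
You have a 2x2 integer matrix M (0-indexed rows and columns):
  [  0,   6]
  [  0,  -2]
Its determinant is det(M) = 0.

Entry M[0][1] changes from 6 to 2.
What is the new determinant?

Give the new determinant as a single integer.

Answer: 0

Derivation:
det is linear in row 0: changing M[0][1] by delta changes det by delta * cofactor(0,1).
Cofactor C_01 = (-1)^(0+1) * minor(0,1) = 0
Entry delta = 2 - 6 = -4
Det delta = -4 * 0 = 0
New det = 0 + 0 = 0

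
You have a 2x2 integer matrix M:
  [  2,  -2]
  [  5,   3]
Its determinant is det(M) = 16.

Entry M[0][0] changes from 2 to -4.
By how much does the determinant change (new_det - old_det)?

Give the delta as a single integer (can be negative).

Answer: -18

Derivation:
Cofactor C_00 = 3
Entry delta = -4 - 2 = -6
Det delta = entry_delta * cofactor = -6 * 3 = -18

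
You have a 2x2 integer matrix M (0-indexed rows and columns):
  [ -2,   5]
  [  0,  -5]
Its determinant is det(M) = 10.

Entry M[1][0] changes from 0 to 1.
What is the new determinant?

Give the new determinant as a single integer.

Answer: 5

Derivation:
det is linear in row 1: changing M[1][0] by delta changes det by delta * cofactor(1,0).
Cofactor C_10 = (-1)^(1+0) * minor(1,0) = -5
Entry delta = 1 - 0 = 1
Det delta = 1 * -5 = -5
New det = 10 + -5 = 5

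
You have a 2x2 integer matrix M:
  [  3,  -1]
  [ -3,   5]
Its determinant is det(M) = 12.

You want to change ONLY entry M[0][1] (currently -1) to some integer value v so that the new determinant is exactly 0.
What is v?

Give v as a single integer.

det is linear in entry M[0][1]: det = old_det + (v - -1) * C_01
Cofactor C_01 = 3
Want det = 0: 12 + (v - -1) * 3 = 0
  (v - -1) = -12 / 3 = -4
  v = -1 + (-4) = -5

Answer: -5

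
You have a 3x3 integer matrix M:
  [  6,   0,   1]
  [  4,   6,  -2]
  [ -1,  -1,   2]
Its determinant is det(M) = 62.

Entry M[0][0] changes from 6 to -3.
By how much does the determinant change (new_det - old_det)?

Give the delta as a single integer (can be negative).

Cofactor C_00 = 10
Entry delta = -3 - 6 = -9
Det delta = entry_delta * cofactor = -9 * 10 = -90

Answer: -90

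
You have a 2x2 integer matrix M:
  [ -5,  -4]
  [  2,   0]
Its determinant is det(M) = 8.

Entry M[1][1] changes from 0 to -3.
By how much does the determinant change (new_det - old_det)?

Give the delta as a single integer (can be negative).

Cofactor C_11 = -5
Entry delta = -3 - 0 = -3
Det delta = entry_delta * cofactor = -3 * -5 = 15

Answer: 15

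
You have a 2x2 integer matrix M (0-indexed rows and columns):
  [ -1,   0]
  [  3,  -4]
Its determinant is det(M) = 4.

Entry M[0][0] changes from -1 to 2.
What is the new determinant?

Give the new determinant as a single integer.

Answer: -8

Derivation:
det is linear in row 0: changing M[0][0] by delta changes det by delta * cofactor(0,0).
Cofactor C_00 = (-1)^(0+0) * minor(0,0) = -4
Entry delta = 2 - -1 = 3
Det delta = 3 * -4 = -12
New det = 4 + -12 = -8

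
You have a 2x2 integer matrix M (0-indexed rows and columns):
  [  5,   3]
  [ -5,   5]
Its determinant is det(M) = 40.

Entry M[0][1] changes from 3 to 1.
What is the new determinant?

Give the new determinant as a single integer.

Answer: 30

Derivation:
det is linear in row 0: changing M[0][1] by delta changes det by delta * cofactor(0,1).
Cofactor C_01 = (-1)^(0+1) * minor(0,1) = 5
Entry delta = 1 - 3 = -2
Det delta = -2 * 5 = -10
New det = 40 + -10 = 30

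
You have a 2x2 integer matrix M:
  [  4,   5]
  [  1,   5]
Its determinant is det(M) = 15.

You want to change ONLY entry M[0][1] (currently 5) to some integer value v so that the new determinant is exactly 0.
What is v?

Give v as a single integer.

Answer: 20

Derivation:
det is linear in entry M[0][1]: det = old_det + (v - 5) * C_01
Cofactor C_01 = -1
Want det = 0: 15 + (v - 5) * -1 = 0
  (v - 5) = -15 / -1 = 15
  v = 5 + (15) = 20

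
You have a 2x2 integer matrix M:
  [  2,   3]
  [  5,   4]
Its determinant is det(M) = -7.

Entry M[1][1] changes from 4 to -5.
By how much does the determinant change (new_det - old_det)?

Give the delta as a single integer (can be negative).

Cofactor C_11 = 2
Entry delta = -5 - 4 = -9
Det delta = entry_delta * cofactor = -9 * 2 = -18

Answer: -18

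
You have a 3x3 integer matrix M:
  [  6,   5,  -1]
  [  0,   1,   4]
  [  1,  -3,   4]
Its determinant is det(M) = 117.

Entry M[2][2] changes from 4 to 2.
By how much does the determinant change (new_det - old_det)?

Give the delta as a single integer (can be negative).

Answer: -12

Derivation:
Cofactor C_22 = 6
Entry delta = 2 - 4 = -2
Det delta = entry_delta * cofactor = -2 * 6 = -12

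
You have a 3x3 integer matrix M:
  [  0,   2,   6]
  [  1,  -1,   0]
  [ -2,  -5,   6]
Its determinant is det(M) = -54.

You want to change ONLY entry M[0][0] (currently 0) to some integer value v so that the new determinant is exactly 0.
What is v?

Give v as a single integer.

Answer: -9

Derivation:
det is linear in entry M[0][0]: det = old_det + (v - 0) * C_00
Cofactor C_00 = -6
Want det = 0: -54 + (v - 0) * -6 = 0
  (v - 0) = 54 / -6 = -9
  v = 0 + (-9) = -9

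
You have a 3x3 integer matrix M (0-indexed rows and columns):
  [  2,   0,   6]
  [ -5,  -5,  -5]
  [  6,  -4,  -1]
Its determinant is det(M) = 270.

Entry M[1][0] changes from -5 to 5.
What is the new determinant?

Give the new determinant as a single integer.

det is linear in row 1: changing M[1][0] by delta changes det by delta * cofactor(1,0).
Cofactor C_10 = (-1)^(1+0) * minor(1,0) = -24
Entry delta = 5 - -5 = 10
Det delta = 10 * -24 = -240
New det = 270 + -240 = 30

Answer: 30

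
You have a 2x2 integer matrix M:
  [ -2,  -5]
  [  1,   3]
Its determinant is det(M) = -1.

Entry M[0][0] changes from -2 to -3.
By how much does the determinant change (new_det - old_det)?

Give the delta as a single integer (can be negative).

Cofactor C_00 = 3
Entry delta = -3 - -2 = -1
Det delta = entry_delta * cofactor = -1 * 3 = -3

Answer: -3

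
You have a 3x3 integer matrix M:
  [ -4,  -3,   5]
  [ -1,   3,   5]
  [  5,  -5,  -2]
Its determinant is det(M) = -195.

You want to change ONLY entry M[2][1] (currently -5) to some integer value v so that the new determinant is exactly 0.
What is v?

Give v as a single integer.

det is linear in entry M[2][1]: det = old_det + (v - -5) * C_21
Cofactor C_21 = 15
Want det = 0: -195 + (v - -5) * 15 = 0
  (v - -5) = 195 / 15 = 13
  v = -5 + (13) = 8

Answer: 8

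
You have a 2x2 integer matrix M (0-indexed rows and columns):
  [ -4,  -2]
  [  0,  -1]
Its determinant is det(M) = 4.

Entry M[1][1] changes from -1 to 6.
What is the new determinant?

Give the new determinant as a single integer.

Answer: -24

Derivation:
det is linear in row 1: changing M[1][1] by delta changes det by delta * cofactor(1,1).
Cofactor C_11 = (-1)^(1+1) * minor(1,1) = -4
Entry delta = 6 - -1 = 7
Det delta = 7 * -4 = -28
New det = 4 + -28 = -24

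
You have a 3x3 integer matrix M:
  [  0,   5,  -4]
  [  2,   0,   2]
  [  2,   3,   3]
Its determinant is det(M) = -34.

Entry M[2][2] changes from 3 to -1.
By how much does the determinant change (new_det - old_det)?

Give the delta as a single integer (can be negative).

Answer: 40

Derivation:
Cofactor C_22 = -10
Entry delta = -1 - 3 = -4
Det delta = entry_delta * cofactor = -4 * -10 = 40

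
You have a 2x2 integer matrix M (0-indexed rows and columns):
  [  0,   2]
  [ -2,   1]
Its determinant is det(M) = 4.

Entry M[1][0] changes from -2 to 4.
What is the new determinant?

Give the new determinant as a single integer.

det is linear in row 1: changing M[1][0] by delta changes det by delta * cofactor(1,0).
Cofactor C_10 = (-1)^(1+0) * minor(1,0) = -2
Entry delta = 4 - -2 = 6
Det delta = 6 * -2 = -12
New det = 4 + -12 = -8

Answer: -8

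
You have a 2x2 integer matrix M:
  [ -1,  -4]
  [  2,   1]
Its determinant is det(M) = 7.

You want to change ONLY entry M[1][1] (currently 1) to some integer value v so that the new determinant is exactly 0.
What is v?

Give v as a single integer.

det is linear in entry M[1][1]: det = old_det + (v - 1) * C_11
Cofactor C_11 = -1
Want det = 0: 7 + (v - 1) * -1 = 0
  (v - 1) = -7 / -1 = 7
  v = 1 + (7) = 8

Answer: 8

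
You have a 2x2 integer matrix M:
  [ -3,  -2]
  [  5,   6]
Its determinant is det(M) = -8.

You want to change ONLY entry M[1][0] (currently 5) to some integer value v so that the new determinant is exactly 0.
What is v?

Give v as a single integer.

det is linear in entry M[1][0]: det = old_det + (v - 5) * C_10
Cofactor C_10 = 2
Want det = 0: -8 + (v - 5) * 2 = 0
  (v - 5) = 8 / 2 = 4
  v = 5 + (4) = 9

Answer: 9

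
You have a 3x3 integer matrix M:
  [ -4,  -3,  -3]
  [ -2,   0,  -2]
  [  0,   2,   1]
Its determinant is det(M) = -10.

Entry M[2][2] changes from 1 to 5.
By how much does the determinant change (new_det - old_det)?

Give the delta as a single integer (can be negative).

Answer: -24

Derivation:
Cofactor C_22 = -6
Entry delta = 5 - 1 = 4
Det delta = entry_delta * cofactor = 4 * -6 = -24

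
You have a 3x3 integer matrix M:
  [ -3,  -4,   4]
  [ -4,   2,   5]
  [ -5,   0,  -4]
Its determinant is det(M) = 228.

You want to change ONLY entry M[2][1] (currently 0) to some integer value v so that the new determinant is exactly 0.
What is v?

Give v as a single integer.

det is linear in entry M[2][1]: det = old_det + (v - 0) * C_21
Cofactor C_21 = -1
Want det = 0: 228 + (v - 0) * -1 = 0
  (v - 0) = -228 / -1 = 228
  v = 0 + (228) = 228

Answer: 228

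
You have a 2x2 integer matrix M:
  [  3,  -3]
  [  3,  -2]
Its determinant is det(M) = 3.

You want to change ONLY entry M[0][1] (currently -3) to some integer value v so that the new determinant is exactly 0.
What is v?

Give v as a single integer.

Answer: -2

Derivation:
det is linear in entry M[0][1]: det = old_det + (v - -3) * C_01
Cofactor C_01 = -3
Want det = 0: 3 + (v - -3) * -3 = 0
  (v - -3) = -3 / -3 = 1
  v = -3 + (1) = -2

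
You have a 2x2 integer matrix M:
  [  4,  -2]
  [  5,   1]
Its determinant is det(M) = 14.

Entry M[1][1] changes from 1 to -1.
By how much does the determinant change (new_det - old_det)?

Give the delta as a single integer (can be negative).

Cofactor C_11 = 4
Entry delta = -1 - 1 = -2
Det delta = entry_delta * cofactor = -2 * 4 = -8

Answer: -8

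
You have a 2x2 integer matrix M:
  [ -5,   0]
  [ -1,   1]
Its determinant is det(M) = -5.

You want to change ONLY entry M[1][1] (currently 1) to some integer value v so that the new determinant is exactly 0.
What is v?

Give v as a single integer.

Answer: 0

Derivation:
det is linear in entry M[1][1]: det = old_det + (v - 1) * C_11
Cofactor C_11 = -5
Want det = 0: -5 + (v - 1) * -5 = 0
  (v - 1) = 5 / -5 = -1
  v = 1 + (-1) = 0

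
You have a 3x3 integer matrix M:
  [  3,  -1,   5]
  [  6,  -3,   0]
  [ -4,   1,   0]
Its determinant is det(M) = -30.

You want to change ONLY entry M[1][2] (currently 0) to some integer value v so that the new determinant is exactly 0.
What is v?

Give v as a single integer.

Answer: 30

Derivation:
det is linear in entry M[1][2]: det = old_det + (v - 0) * C_12
Cofactor C_12 = 1
Want det = 0: -30 + (v - 0) * 1 = 0
  (v - 0) = 30 / 1 = 30
  v = 0 + (30) = 30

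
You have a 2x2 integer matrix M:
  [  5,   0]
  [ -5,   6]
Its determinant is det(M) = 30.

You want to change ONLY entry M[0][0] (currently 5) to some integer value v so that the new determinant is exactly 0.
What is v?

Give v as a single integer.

det is linear in entry M[0][0]: det = old_det + (v - 5) * C_00
Cofactor C_00 = 6
Want det = 0: 30 + (v - 5) * 6 = 0
  (v - 5) = -30 / 6 = -5
  v = 5 + (-5) = 0

Answer: 0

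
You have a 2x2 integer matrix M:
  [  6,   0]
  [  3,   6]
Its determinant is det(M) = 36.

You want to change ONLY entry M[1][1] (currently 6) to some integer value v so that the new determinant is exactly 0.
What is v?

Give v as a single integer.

det is linear in entry M[1][1]: det = old_det + (v - 6) * C_11
Cofactor C_11 = 6
Want det = 0: 36 + (v - 6) * 6 = 0
  (v - 6) = -36 / 6 = -6
  v = 6 + (-6) = 0

Answer: 0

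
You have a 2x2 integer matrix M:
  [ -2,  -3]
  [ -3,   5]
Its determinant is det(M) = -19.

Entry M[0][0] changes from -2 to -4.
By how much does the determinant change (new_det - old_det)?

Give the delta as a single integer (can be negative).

Answer: -10

Derivation:
Cofactor C_00 = 5
Entry delta = -4 - -2 = -2
Det delta = entry_delta * cofactor = -2 * 5 = -10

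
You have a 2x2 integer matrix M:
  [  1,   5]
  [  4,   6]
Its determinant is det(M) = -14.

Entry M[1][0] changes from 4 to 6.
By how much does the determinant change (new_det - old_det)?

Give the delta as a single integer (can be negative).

Answer: -10

Derivation:
Cofactor C_10 = -5
Entry delta = 6 - 4 = 2
Det delta = entry_delta * cofactor = 2 * -5 = -10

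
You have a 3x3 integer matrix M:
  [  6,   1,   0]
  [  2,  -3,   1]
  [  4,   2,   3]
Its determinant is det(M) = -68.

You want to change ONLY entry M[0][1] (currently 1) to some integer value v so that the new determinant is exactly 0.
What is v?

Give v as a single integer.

Answer: -33

Derivation:
det is linear in entry M[0][1]: det = old_det + (v - 1) * C_01
Cofactor C_01 = -2
Want det = 0: -68 + (v - 1) * -2 = 0
  (v - 1) = 68 / -2 = -34
  v = 1 + (-34) = -33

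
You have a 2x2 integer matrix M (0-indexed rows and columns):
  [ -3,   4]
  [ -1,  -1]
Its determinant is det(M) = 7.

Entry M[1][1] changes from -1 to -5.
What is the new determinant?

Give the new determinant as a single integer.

det is linear in row 1: changing M[1][1] by delta changes det by delta * cofactor(1,1).
Cofactor C_11 = (-1)^(1+1) * minor(1,1) = -3
Entry delta = -5 - -1 = -4
Det delta = -4 * -3 = 12
New det = 7 + 12 = 19

Answer: 19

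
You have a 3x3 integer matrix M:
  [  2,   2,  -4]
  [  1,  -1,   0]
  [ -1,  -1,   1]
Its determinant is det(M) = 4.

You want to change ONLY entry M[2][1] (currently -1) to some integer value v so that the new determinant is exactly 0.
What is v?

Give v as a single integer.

det is linear in entry M[2][1]: det = old_det + (v - -1) * C_21
Cofactor C_21 = -4
Want det = 0: 4 + (v - -1) * -4 = 0
  (v - -1) = -4 / -4 = 1
  v = -1 + (1) = 0

Answer: 0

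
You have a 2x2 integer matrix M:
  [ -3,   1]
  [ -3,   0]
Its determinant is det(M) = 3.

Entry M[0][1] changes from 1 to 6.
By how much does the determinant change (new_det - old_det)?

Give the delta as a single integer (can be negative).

Answer: 15

Derivation:
Cofactor C_01 = 3
Entry delta = 6 - 1 = 5
Det delta = entry_delta * cofactor = 5 * 3 = 15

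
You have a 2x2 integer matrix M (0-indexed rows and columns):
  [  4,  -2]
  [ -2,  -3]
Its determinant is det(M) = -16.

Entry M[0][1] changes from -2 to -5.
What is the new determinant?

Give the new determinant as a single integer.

det is linear in row 0: changing M[0][1] by delta changes det by delta * cofactor(0,1).
Cofactor C_01 = (-1)^(0+1) * minor(0,1) = 2
Entry delta = -5 - -2 = -3
Det delta = -3 * 2 = -6
New det = -16 + -6 = -22

Answer: -22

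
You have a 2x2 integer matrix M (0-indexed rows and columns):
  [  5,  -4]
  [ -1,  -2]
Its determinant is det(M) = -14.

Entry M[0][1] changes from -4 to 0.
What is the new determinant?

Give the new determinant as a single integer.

det is linear in row 0: changing M[0][1] by delta changes det by delta * cofactor(0,1).
Cofactor C_01 = (-1)^(0+1) * minor(0,1) = 1
Entry delta = 0 - -4 = 4
Det delta = 4 * 1 = 4
New det = -14 + 4 = -10

Answer: -10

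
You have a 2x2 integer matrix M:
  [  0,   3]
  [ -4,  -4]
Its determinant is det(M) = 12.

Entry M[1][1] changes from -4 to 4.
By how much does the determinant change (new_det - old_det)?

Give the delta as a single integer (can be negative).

Cofactor C_11 = 0
Entry delta = 4 - -4 = 8
Det delta = entry_delta * cofactor = 8 * 0 = 0

Answer: 0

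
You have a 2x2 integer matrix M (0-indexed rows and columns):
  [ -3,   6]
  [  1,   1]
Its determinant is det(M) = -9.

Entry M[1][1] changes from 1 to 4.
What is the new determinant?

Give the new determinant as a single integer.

det is linear in row 1: changing M[1][1] by delta changes det by delta * cofactor(1,1).
Cofactor C_11 = (-1)^(1+1) * minor(1,1) = -3
Entry delta = 4 - 1 = 3
Det delta = 3 * -3 = -9
New det = -9 + -9 = -18

Answer: -18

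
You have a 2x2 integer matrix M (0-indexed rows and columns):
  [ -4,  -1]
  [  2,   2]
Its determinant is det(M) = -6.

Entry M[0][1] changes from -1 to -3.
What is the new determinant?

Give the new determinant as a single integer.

det is linear in row 0: changing M[0][1] by delta changes det by delta * cofactor(0,1).
Cofactor C_01 = (-1)^(0+1) * minor(0,1) = -2
Entry delta = -3 - -1 = -2
Det delta = -2 * -2 = 4
New det = -6 + 4 = -2

Answer: -2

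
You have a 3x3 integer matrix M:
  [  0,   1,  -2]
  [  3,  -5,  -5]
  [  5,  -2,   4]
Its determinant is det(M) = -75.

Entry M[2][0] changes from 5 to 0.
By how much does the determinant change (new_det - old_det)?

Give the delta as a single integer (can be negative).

Cofactor C_20 = -15
Entry delta = 0 - 5 = -5
Det delta = entry_delta * cofactor = -5 * -15 = 75

Answer: 75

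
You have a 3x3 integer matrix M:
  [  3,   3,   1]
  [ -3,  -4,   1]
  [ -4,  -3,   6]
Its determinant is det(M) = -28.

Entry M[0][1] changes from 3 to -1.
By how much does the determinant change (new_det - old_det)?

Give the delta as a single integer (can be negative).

Cofactor C_01 = 14
Entry delta = -1 - 3 = -4
Det delta = entry_delta * cofactor = -4 * 14 = -56

Answer: -56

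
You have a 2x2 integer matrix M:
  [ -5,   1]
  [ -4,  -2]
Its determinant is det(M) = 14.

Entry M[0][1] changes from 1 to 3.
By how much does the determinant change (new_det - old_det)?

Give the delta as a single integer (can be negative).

Answer: 8

Derivation:
Cofactor C_01 = 4
Entry delta = 3 - 1 = 2
Det delta = entry_delta * cofactor = 2 * 4 = 8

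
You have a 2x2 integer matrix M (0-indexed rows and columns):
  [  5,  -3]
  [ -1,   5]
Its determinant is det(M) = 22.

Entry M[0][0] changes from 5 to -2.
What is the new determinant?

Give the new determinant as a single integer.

Answer: -13

Derivation:
det is linear in row 0: changing M[0][0] by delta changes det by delta * cofactor(0,0).
Cofactor C_00 = (-1)^(0+0) * minor(0,0) = 5
Entry delta = -2 - 5 = -7
Det delta = -7 * 5 = -35
New det = 22 + -35 = -13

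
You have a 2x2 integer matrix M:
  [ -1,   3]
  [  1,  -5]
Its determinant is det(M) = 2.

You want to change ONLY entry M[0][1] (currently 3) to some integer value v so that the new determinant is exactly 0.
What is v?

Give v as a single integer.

det is linear in entry M[0][1]: det = old_det + (v - 3) * C_01
Cofactor C_01 = -1
Want det = 0: 2 + (v - 3) * -1 = 0
  (v - 3) = -2 / -1 = 2
  v = 3 + (2) = 5

Answer: 5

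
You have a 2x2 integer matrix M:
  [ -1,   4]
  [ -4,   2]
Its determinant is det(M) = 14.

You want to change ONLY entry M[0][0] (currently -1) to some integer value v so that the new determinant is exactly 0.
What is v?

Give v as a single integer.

det is linear in entry M[0][0]: det = old_det + (v - -1) * C_00
Cofactor C_00 = 2
Want det = 0: 14 + (v - -1) * 2 = 0
  (v - -1) = -14 / 2 = -7
  v = -1 + (-7) = -8

Answer: -8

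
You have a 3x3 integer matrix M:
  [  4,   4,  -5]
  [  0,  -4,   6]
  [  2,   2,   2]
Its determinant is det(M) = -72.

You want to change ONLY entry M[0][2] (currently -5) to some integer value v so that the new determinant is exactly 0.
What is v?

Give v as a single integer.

det is linear in entry M[0][2]: det = old_det + (v - -5) * C_02
Cofactor C_02 = 8
Want det = 0: -72 + (v - -5) * 8 = 0
  (v - -5) = 72 / 8 = 9
  v = -5 + (9) = 4

Answer: 4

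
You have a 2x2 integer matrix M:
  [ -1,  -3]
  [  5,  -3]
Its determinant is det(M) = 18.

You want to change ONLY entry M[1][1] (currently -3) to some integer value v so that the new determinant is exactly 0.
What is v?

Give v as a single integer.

det is linear in entry M[1][1]: det = old_det + (v - -3) * C_11
Cofactor C_11 = -1
Want det = 0: 18 + (v - -3) * -1 = 0
  (v - -3) = -18 / -1 = 18
  v = -3 + (18) = 15

Answer: 15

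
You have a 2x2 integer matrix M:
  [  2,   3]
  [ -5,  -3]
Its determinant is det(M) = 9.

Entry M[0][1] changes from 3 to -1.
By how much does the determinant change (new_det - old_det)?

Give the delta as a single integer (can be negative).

Cofactor C_01 = 5
Entry delta = -1 - 3 = -4
Det delta = entry_delta * cofactor = -4 * 5 = -20

Answer: -20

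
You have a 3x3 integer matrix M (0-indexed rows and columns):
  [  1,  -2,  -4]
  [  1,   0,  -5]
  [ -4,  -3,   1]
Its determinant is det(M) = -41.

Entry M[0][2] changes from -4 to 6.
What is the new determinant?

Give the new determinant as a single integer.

det is linear in row 0: changing M[0][2] by delta changes det by delta * cofactor(0,2).
Cofactor C_02 = (-1)^(0+2) * minor(0,2) = -3
Entry delta = 6 - -4 = 10
Det delta = 10 * -3 = -30
New det = -41 + -30 = -71

Answer: -71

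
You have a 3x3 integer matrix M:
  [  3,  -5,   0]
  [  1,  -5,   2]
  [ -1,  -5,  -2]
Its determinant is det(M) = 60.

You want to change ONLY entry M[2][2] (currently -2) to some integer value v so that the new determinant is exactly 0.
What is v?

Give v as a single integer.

det is linear in entry M[2][2]: det = old_det + (v - -2) * C_22
Cofactor C_22 = -10
Want det = 0: 60 + (v - -2) * -10 = 0
  (v - -2) = -60 / -10 = 6
  v = -2 + (6) = 4

Answer: 4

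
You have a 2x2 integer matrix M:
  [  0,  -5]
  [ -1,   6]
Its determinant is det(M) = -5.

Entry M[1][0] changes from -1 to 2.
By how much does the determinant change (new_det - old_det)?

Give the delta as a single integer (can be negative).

Cofactor C_10 = 5
Entry delta = 2 - -1 = 3
Det delta = entry_delta * cofactor = 3 * 5 = 15

Answer: 15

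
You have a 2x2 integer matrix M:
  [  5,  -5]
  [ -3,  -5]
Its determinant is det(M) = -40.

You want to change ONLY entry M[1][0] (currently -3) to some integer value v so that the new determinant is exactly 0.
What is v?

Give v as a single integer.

det is linear in entry M[1][0]: det = old_det + (v - -3) * C_10
Cofactor C_10 = 5
Want det = 0: -40 + (v - -3) * 5 = 0
  (v - -3) = 40 / 5 = 8
  v = -3 + (8) = 5

Answer: 5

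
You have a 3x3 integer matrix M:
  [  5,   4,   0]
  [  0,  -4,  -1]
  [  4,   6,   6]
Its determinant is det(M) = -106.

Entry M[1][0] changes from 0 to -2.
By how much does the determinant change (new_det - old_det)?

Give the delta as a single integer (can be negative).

Cofactor C_10 = -24
Entry delta = -2 - 0 = -2
Det delta = entry_delta * cofactor = -2 * -24 = 48

Answer: 48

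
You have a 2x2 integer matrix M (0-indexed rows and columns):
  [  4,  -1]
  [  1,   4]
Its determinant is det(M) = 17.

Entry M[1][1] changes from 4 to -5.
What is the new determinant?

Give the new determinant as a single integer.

det is linear in row 1: changing M[1][1] by delta changes det by delta * cofactor(1,1).
Cofactor C_11 = (-1)^(1+1) * minor(1,1) = 4
Entry delta = -5 - 4 = -9
Det delta = -9 * 4 = -36
New det = 17 + -36 = -19

Answer: -19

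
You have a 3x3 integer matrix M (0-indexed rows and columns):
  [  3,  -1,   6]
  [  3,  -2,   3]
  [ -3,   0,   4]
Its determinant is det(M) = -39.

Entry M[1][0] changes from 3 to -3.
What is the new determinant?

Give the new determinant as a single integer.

det is linear in row 1: changing M[1][0] by delta changes det by delta * cofactor(1,0).
Cofactor C_10 = (-1)^(1+0) * minor(1,0) = 4
Entry delta = -3 - 3 = -6
Det delta = -6 * 4 = -24
New det = -39 + -24 = -63

Answer: -63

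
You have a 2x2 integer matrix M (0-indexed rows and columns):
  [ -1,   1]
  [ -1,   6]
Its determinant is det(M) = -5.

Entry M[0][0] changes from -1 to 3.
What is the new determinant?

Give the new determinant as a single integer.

det is linear in row 0: changing M[0][0] by delta changes det by delta * cofactor(0,0).
Cofactor C_00 = (-1)^(0+0) * minor(0,0) = 6
Entry delta = 3 - -1 = 4
Det delta = 4 * 6 = 24
New det = -5 + 24 = 19

Answer: 19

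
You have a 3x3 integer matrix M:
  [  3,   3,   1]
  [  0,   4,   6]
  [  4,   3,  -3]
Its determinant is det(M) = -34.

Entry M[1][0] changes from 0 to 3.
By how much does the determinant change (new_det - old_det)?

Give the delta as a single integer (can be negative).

Cofactor C_10 = 12
Entry delta = 3 - 0 = 3
Det delta = entry_delta * cofactor = 3 * 12 = 36

Answer: 36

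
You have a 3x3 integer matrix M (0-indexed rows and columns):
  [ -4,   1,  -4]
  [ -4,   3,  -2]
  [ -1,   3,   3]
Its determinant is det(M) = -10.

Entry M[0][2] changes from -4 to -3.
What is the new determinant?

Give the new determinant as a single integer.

Answer: -19

Derivation:
det is linear in row 0: changing M[0][2] by delta changes det by delta * cofactor(0,2).
Cofactor C_02 = (-1)^(0+2) * minor(0,2) = -9
Entry delta = -3 - -4 = 1
Det delta = 1 * -9 = -9
New det = -10 + -9 = -19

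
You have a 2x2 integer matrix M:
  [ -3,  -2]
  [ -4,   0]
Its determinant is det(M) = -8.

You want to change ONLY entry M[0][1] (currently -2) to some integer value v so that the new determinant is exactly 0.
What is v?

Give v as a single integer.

Answer: 0

Derivation:
det is linear in entry M[0][1]: det = old_det + (v - -2) * C_01
Cofactor C_01 = 4
Want det = 0: -8 + (v - -2) * 4 = 0
  (v - -2) = 8 / 4 = 2
  v = -2 + (2) = 0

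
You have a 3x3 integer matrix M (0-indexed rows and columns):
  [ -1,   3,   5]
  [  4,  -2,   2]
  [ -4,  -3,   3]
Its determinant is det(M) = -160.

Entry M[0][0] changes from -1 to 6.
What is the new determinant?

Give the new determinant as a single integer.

Answer: -160

Derivation:
det is linear in row 0: changing M[0][0] by delta changes det by delta * cofactor(0,0).
Cofactor C_00 = (-1)^(0+0) * minor(0,0) = 0
Entry delta = 6 - -1 = 7
Det delta = 7 * 0 = 0
New det = -160 + 0 = -160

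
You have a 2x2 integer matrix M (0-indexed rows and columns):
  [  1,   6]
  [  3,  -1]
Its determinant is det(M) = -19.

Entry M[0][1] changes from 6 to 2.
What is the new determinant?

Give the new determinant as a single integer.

Answer: -7

Derivation:
det is linear in row 0: changing M[0][1] by delta changes det by delta * cofactor(0,1).
Cofactor C_01 = (-1)^(0+1) * minor(0,1) = -3
Entry delta = 2 - 6 = -4
Det delta = -4 * -3 = 12
New det = -19 + 12 = -7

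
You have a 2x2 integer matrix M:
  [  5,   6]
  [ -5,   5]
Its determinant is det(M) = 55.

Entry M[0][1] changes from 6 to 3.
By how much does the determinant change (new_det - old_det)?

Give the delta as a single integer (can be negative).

Answer: -15

Derivation:
Cofactor C_01 = 5
Entry delta = 3 - 6 = -3
Det delta = entry_delta * cofactor = -3 * 5 = -15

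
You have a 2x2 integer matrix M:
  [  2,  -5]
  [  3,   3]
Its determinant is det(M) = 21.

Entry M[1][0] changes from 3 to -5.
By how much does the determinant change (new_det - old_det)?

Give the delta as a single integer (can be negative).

Answer: -40

Derivation:
Cofactor C_10 = 5
Entry delta = -5 - 3 = -8
Det delta = entry_delta * cofactor = -8 * 5 = -40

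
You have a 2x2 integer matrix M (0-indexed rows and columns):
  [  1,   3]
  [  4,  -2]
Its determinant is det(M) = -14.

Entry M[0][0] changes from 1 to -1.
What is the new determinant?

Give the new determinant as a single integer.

det is linear in row 0: changing M[0][0] by delta changes det by delta * cofactor(0,0).
Cofactor C_00 = (-1)^(0+0) * minor(0,0) = -2
Entry delta = -1 - 1 = -2
Det delta = -2 * -2 = 4
New det = -14 + 4 = -10

Answer: -10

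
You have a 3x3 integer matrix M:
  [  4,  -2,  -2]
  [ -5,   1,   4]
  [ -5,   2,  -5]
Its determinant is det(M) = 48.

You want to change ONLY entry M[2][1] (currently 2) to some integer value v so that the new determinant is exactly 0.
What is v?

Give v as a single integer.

Answer: 10

Derivation:
det is linear in entry M[2][1]: det = old_det + (v - 2) * C_21
Cofactor C_21 = -6
Want det = 0: 48 + (v - 2) * -6 = 0
  (v - 2) = -48 / -6 = 8
  v = 2 + (8) = 10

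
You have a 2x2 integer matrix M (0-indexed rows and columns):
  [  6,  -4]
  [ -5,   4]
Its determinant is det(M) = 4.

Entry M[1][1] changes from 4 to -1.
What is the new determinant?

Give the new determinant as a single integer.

Answer: -26

Derivation:
det is linear in row 1: changing M[1][1] by delta changes det by delta * cofactor(1,1).
Cofactor C_11 = (-1)^(1+1) * minor(1,1) = 6
Entry delta = -1 - 4 = -5
Det delta = -5 * 6 = -30
New det = 4 + -30 = -26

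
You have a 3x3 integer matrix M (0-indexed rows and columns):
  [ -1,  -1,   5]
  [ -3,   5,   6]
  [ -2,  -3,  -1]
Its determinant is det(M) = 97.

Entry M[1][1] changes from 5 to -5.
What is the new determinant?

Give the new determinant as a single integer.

det is linear in row 1: changing M[1][1] by delta changes det by delta * cofactor(1,1).
Cofactor C_11 = (-1)^(1+1) * minor(1,1) = 11
Entry delta = -5 - 5 = -10
Det delta = -10 * 11 = -110
New det = 97 + -110 = -13

Answer: -13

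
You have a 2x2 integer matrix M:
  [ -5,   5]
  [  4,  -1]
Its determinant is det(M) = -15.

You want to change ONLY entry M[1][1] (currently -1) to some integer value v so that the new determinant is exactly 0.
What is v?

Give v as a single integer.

det is linear in entry M[1][1]: det = old_det + (v - -1) * C_11
Cofactor C_11 = -5
Want det = 0: -15 + (v - -1) * -5 = 0
  (v - -1) = 15 / -5 = -3
  v = -1 + (-3) = -4

Answer: -4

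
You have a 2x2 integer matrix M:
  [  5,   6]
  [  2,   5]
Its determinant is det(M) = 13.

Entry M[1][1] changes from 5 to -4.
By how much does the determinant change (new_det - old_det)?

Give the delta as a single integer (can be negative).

Answer: -45

Derivation:
Cofactor C_11 = 5
Entry delta = -4 - 5 = -9
Det delta = entry_delta * cofactor = -9 * 5 = -45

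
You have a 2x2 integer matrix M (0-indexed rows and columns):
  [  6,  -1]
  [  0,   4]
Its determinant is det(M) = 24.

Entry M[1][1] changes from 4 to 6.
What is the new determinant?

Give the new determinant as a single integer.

Answer: 36

Derivation:
det is linear in row 1: changing M[1][1] by delta changes det by delta * cofactor(1,1).
Cofactor C_11 = (-1)^(1+1) * minor(1,1) = 6
Entry delta = 6 - 4 = 2
Det delta = 2 * 6 = 12
New det = 24 + 12 = 36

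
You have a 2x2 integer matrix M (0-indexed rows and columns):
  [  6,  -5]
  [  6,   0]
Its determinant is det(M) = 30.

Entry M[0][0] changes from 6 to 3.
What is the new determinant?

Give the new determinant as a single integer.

det is linear in row 0: changing M[0][0] by delta changes det by delta * cofactor(0,0).
Cofactor C_00 = (-1)^(0+0) * minor(0,0) = 0
Entry delta = 3 - 6 = -3
Det delta = -3 * 0 = 0
New det = 30 + 0 = 30

Answer: 30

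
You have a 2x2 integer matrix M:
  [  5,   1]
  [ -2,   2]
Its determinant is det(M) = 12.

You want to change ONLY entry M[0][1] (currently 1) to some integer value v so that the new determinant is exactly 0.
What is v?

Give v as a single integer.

det is linear in entry M[0][1]: det = old_det + (v - 1) * C_01
Cofactor C_01 = 2
Want det = 0: 12 + (v - 1) * 2 = 0
  (v - 1) = -12 / 2 = -6
  v = 1 + (-6) = -5

Answer: -5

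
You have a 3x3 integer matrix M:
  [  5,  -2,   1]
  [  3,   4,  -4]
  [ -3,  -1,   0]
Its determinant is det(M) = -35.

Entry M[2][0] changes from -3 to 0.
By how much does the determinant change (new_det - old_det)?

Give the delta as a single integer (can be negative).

Answer: 12

Derivation:
Cofactor C_20 = 4
Entry delta = 0 - -3 = 3
Det delta = entry_delta * cofactor = 3 * 4 = 12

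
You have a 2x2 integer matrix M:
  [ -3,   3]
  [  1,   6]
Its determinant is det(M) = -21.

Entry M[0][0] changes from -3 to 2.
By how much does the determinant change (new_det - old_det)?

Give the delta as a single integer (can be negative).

Answer: 30

Derivation:
Cofactor C_00 = 6
Entry delta = 2 - -3 = 5
Det delta = entry_delta * cofactor = 5 * 6 = 30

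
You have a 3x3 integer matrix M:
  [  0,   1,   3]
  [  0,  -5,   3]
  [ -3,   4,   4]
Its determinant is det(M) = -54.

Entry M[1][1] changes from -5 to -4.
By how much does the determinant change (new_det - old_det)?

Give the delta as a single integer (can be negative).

Answer: 9

Derivation:
Cofactor C_11 = 9
Entry delta = -4 - -5 = 1
Det delta = entry_delta * cofactor = 1 * 9 = 9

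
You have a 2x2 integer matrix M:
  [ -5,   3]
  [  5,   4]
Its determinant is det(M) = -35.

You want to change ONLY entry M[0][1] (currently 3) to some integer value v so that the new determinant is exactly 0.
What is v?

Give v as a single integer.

det is linear in entry M[0][1]: det = old_det + (v - 3) * C_01
Cofactor C_01 = -5
Want det = 0: -35 + (v - 3) * -5 = 0
  (v - 3) = 35 / -5 = -7
  v = 3 + (-7) = -4

Answer: -4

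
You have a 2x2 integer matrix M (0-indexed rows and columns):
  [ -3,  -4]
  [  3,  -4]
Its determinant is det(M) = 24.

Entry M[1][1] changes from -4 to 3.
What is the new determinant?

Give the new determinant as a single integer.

det is linear in row 1: changing M[1][1] by delta changes det by delta * cofactor(1,1).
Cofactor C_11 = (-1)^(1+1) * minor(1,1) = -3
Entry delta = 3 - -4 = 7
Det delta = 7 * -3 = -21
New det = 24 + -21 = 3

Answer: 3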